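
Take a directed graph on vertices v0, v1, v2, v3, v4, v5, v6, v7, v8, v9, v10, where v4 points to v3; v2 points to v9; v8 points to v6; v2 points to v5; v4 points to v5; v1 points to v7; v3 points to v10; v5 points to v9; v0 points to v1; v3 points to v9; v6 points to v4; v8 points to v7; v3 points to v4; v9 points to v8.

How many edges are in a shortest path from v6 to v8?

4

Distance 0: v6.
Distance 1: v4.
Distance 2: v3, v5.
Distance 3: v9, v10.
Distance 4: v8 — contains v8.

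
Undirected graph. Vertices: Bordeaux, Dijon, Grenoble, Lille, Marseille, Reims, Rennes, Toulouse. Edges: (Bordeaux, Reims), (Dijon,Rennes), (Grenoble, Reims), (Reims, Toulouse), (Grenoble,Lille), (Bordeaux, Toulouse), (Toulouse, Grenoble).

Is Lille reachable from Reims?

Yes

Explore from Reims.
Distance 1: reach Bordeaux, Grenoble, Toulouse.
Distance 2: reach Lille.
Found Lille.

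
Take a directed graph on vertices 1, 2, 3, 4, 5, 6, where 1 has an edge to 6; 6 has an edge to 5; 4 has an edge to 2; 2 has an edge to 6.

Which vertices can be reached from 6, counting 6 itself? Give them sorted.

Start at 6.
Its neighbours: 5.
Nothing further is reachable.

5, 6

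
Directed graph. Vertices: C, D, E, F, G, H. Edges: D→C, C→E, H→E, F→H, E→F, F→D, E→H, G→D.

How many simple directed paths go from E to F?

1

E→F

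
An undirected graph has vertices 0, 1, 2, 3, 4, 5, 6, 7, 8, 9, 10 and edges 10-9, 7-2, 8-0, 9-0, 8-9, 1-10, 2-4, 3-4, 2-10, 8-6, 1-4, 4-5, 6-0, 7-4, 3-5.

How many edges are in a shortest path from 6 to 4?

Distance 0: 6.
Distance 1: 0, 8.
Distance 2: 9.
Distance 3: 10.
Distance 4: 1, 2.
Distance 5: 4, 7 — contains 4.

5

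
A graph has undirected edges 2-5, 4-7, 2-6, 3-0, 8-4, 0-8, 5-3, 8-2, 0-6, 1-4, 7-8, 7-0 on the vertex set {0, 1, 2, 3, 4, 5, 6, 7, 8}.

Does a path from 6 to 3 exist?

Explore from 6.
Distance 1: reach 0, 2.
Distance 2: reach 3, 5, 7, 8.
Found 3.

Yes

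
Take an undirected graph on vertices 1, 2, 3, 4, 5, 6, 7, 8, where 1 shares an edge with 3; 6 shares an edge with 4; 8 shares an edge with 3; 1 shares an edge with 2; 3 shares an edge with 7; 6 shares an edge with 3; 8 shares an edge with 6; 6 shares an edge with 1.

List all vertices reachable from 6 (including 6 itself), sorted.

Start at 6.
Its neighbours: 1, 3, 4, 8.
Then their neighbours: 2, 7.
Nothing further is reachable.

1, 2, 3, 4, 6, 7, 8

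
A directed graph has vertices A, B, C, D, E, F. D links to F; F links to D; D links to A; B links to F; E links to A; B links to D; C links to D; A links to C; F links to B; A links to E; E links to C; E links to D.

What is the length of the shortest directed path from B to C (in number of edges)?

Distance 0: B.
Distance 1: D, F.
Distance 2: A.
Distance 3: C, E — contains C.

3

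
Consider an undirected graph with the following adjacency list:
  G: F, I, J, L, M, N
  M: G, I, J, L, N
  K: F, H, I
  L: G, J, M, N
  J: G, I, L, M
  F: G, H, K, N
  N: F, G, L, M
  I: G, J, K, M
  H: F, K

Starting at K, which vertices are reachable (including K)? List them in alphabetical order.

Start at K.
Its neighbours: F, H, I.
Then their neighbours: G, J, M, N.
Then next layer: L.
Every vertex is now reached.

F, G, H, I, J, K, L, M, N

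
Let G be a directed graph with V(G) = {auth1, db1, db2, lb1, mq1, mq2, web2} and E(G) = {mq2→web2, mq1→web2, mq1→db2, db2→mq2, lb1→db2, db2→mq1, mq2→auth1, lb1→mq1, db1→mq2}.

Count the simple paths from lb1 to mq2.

lb1→db2→mq2
lb1→mq1→db2→mq2

2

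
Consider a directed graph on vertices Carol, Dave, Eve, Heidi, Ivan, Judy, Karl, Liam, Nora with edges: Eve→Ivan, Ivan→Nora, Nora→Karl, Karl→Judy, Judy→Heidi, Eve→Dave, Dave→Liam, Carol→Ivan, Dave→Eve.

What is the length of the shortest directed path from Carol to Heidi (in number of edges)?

5

Distance 0: Carol.
Distance 1: Ivan.
Distance 2: Nora.
Distance 3: Karl.
Distance 4: Judy.
Distance 5: Heidi — contains Heidi.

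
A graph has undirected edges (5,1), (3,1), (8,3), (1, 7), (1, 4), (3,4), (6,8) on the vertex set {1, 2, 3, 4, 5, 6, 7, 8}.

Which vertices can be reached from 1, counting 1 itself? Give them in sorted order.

Start at 1.
Its neighbours: 3, 4, 5, 7.
Then their neighbours: 8.
Then next layer: 6.
Nothing further is reachable.

1, 3, 4, 5, 6, 7, 8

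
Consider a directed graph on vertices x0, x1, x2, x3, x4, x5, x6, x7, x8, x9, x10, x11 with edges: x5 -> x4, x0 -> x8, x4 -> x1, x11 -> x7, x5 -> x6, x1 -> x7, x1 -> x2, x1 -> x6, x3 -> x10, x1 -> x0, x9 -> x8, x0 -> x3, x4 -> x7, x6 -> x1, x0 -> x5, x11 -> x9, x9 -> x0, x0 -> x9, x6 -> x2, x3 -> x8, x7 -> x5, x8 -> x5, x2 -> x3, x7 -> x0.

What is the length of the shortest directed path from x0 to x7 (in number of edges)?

3

Distance 0: x0.
Distance 1: x3, x5, x8, x9.
Distance 2: x4, x6, x10.
Distance 3: x1, x2, x7 — contains x7.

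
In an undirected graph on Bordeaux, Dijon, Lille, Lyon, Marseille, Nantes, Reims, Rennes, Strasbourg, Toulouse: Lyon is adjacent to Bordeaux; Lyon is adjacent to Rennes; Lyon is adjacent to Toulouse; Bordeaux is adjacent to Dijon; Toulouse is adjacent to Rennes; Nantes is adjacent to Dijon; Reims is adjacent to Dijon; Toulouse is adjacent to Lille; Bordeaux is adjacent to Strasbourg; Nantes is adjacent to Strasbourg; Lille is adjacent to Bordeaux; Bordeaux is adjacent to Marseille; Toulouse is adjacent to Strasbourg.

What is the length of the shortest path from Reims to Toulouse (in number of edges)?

Distance 0: Reims.
Distance 1: Dijon.
Distance 2: Bordeaux, Nantes.
Distance 3: Lille, Lyon, Marseille, Strasbourg.
Distance 4: Rennes, Toulouse — contains Toulouse.

4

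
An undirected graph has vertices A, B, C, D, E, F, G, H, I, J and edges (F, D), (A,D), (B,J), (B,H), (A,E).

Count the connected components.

5

From A: component {A, D, E, F}.
From B: component {B, H, J}.
From C: component {C}.
From G: component {G}.
From I: component {I}.
That's 5 components.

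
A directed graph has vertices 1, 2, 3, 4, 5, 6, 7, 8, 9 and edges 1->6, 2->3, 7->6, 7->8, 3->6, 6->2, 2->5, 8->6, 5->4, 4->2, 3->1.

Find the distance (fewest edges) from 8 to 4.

4

Distance 0: 8.
Distance 1: 6.
Distance 2: 2.
Distance 3: 3, 5.
Distance 4: 1, 4 — contains 4.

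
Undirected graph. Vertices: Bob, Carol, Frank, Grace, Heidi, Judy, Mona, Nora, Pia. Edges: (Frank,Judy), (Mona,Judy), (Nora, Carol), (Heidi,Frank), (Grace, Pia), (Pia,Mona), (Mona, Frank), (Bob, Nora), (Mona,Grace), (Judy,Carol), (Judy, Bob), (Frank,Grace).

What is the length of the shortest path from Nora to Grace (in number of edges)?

4

Distance 0: Nora.
Distance 1: Bob, Carol.
Distance 2: Judy.
Distance 3: Frank, Mona.
Distance 4: Grace, Heidi, Pia — contains Grace.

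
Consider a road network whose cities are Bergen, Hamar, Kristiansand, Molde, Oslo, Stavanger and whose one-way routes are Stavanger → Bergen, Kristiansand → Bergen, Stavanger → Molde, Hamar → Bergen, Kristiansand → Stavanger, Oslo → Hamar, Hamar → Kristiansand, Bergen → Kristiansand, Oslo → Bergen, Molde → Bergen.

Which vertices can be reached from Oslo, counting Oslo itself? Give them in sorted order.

Bergen, Hamar, Kristiansand, Molde, Oslo, Stavanger

Start at Oslo.
Its neighbours: Bergen, Hamar.
Then their neighbours: Kristiansand.
Then next layer: Stavanger.
Then next layer: Molde.
Every vertex is now reached.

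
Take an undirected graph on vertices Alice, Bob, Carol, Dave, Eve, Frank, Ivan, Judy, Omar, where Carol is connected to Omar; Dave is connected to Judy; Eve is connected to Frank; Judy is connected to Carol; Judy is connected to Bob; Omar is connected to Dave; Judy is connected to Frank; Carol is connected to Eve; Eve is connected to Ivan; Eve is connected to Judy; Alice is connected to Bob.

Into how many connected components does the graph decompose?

From Alice: component {Alice, Bob, Carol, Dave, Eve, Frank, Ivan, Judy, Omar}.
That's 1 component.

1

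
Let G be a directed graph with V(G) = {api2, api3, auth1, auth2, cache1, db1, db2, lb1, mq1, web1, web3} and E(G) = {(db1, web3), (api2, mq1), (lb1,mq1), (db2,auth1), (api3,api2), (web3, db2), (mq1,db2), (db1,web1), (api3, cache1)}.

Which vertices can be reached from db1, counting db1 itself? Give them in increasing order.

auth1, db1, db2, web1, web3

Start at db1.
Its neighbours: web1, web3.
Then their neighbours: db2.
Then next layer: auth1.
Nothing further is reachable.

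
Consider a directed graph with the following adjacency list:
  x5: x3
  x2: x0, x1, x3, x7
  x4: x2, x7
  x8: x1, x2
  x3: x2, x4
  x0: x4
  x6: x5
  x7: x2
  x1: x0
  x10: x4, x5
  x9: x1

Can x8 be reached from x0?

Explore from x0.
Distance 1: reach x4.
Distance 2: reach x2, x7.
Distance 3: reach x1, x3.
The search from x0 is exhausted; no directed path reaches x8.

No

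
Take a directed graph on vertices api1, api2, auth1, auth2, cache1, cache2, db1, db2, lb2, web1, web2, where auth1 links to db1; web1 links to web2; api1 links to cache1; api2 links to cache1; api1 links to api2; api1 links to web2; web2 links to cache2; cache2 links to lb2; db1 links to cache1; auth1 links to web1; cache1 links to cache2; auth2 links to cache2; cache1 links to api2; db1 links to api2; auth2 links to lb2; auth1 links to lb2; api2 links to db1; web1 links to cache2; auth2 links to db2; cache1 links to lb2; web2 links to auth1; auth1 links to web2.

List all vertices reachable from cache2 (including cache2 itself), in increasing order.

Start at cache2.
Its neighbours: lb2.
Nothing further is reachable.

cache2, lb2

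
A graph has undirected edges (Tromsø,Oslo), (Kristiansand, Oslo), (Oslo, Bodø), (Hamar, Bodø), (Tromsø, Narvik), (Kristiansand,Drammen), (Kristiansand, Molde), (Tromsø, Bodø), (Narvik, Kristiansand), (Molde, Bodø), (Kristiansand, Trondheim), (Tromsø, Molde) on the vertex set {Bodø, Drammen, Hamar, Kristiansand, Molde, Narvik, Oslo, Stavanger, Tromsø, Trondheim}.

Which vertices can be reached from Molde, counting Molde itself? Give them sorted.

Bodø, Drammen, Hamar, Kristiansand, Molde, Narvik, Oslo, Tromsø, Trondheim

Start at Molde.
Its neighbours: Bodø, Kristiansand, Tromsø.
Then their neighbours: Drammen, Hamar, Narvik, Oslo, Trondheim.
Nothing further is reachable.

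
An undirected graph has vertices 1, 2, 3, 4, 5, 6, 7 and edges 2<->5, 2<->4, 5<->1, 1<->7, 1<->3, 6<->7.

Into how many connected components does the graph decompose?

1

From 1: component {1, 2, 3, 4, 5, 6, 7}.
That's 1 component.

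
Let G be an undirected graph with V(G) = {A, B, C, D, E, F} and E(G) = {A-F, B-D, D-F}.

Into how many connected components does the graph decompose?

From A: component {A, B, D, F}.
From C: component {C}.
From E: component {E}.
That's 3 components.

3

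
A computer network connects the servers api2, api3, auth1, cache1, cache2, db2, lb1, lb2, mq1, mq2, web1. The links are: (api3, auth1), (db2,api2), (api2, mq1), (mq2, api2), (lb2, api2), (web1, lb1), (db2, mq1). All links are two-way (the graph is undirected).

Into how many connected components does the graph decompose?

From api2: component {api2, db2, lb2, mq1, mq2}.
From api3: component {api3, auth1}.
From cache1: component {cache1}.
From cache2: component {cache2}.
From lb1: component {lb1, web1}.
That's 5 components.

5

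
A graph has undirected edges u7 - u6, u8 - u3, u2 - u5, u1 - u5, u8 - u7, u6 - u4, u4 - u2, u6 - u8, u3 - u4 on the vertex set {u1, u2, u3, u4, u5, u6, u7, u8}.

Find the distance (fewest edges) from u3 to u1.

Distance 0: u3.
Distance 1: u4, u8.
Distance 2: u2, u6, u7.
Distance 3: u5.
Distance 4: u1 — contains u1.

4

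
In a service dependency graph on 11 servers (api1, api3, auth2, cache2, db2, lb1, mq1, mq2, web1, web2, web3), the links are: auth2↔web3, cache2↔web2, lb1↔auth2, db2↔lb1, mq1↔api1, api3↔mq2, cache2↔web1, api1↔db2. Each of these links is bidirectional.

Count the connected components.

From api1: component {api1, auth2, db2, lb1, mq1, web3}.
From api3: component {api3, mq2}.
From cache2: component {cache2, web1, web2}.
That's 3 components.

3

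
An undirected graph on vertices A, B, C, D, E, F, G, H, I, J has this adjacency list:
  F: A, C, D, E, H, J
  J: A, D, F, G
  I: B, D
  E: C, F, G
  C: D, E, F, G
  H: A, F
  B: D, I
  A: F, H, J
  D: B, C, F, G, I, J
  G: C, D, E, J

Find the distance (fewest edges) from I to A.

3

Distance 0: I.
Distance 1: B, D.
Distance 2: C, F, G, J.
Distance 3: A, E, H — contains A.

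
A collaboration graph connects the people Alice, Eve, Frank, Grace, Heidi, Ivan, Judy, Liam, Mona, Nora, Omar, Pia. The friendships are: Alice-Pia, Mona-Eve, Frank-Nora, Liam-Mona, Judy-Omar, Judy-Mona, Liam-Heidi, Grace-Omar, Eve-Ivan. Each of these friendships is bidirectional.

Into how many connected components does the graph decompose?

From Alice: component {Alice, Pia}.
From Eve: component {Eve, Grace, Heidi, Ivan, Judy, Liam, Mona, Omar}.
From Frank: component {Frank, Nora}.
That's 3 components.

3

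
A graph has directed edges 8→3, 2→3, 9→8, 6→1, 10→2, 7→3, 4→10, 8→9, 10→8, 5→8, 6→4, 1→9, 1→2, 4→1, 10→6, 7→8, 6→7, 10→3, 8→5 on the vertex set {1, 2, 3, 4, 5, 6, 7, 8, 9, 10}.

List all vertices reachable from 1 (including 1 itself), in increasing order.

Start at 1.
Its neighbours: 2, 9.
Then their neighbours: 3, 8.
Then next layer: 5.
Nothing further is reachable.

1, 2, 3, 5, 8, 9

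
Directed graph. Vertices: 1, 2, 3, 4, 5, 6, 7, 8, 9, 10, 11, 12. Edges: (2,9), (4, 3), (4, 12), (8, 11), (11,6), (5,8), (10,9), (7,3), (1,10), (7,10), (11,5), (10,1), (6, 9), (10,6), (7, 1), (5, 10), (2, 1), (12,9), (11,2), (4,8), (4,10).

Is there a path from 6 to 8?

No

Explore from 6.
Distance 1: reach 9.
The search from 6 is exhausted; no directed path reaches 8.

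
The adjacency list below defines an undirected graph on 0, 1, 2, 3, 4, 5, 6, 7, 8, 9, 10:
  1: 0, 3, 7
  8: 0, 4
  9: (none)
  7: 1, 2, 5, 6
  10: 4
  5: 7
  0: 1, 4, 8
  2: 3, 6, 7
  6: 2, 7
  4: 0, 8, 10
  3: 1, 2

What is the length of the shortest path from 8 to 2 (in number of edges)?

Distance 0: 8.
Distance 1: 0, 4.
Distance 2: 1, 10.
Distance 3: 3, 7.
Distance 4: 2, 5, 6 — contains 2.

4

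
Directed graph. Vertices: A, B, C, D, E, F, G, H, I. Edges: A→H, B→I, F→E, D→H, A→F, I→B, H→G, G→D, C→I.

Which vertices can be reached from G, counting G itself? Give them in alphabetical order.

Start at G.
Its neighbours: D.
Then their neighbours: H.
Nothing further is reachable.

D, G, H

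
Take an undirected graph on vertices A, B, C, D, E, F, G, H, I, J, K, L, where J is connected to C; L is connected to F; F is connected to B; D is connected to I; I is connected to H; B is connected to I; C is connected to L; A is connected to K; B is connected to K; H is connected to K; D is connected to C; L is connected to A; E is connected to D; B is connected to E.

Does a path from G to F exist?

No

G has no edges, so nothing is reachable from it.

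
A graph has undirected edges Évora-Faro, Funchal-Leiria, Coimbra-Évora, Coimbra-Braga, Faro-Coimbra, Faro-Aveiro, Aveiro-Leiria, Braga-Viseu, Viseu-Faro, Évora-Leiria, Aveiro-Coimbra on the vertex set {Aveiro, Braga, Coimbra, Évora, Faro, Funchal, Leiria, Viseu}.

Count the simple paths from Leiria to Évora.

Leiria–Aveiro–Coimbra–Braga–Viseu–Faro–Évora
Leiria–Aveiro–Coimbra–Évora
Leiria–Aveiro–Coimbra–Faro–Évora
Leiria–Aveiro–Faro–Coimbra–Évora
Leiria–Aveiro–Faro–Évora
Leiria–Aveiro–Faro–Viseu–Braga–Coimbra–Évora
Leiria–Évora

7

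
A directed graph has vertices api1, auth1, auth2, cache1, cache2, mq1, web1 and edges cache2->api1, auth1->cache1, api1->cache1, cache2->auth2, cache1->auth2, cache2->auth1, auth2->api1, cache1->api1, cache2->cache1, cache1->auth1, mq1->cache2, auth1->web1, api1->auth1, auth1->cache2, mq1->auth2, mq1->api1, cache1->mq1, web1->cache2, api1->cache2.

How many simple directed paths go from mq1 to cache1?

mq1→api1→auth1→cache1
mq1→api1→auth1→cache2→cache1
mq1→api1→auth1→web1→cache2→cache1
mq1→api1→cache1
mq1→api1→cache2→auth1→cache1
mq1→api1→cache2→cache1
mq1→auth2→api1→auth1→cache1
mq1→auth2→api1→auth1→cache2→cache1
... and 10 more.

18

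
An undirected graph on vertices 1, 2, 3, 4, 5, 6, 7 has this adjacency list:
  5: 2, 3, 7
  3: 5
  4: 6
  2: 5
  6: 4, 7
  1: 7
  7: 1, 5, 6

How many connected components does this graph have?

From 1: component {1, 2, 3, 4, 5, 6, 7}.
That's 1 component.

1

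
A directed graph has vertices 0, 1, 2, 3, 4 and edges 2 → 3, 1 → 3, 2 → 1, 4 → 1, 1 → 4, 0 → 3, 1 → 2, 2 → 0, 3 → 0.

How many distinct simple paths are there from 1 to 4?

1→4

1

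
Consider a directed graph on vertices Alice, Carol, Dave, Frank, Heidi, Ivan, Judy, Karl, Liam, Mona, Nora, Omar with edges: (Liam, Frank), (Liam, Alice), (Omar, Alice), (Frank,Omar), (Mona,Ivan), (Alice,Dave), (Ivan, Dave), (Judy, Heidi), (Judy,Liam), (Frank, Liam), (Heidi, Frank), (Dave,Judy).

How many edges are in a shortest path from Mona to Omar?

6

Distance 0: Mona.
Distance 1: Ivan.
Distance 2: Dave.
Distance 3: Judy.
Distance 4: Heidi, Liam.
Distance 5: Alice, Frank.
Distance 6: Omar — contains Omar.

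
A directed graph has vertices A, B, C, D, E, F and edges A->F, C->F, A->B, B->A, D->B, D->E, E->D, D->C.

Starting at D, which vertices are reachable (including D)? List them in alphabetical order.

Start at D.
Its neighbours: B, C, E.
Then their neighbours: A, F.
Every vertex is now reached.

A, B, C, D, E, F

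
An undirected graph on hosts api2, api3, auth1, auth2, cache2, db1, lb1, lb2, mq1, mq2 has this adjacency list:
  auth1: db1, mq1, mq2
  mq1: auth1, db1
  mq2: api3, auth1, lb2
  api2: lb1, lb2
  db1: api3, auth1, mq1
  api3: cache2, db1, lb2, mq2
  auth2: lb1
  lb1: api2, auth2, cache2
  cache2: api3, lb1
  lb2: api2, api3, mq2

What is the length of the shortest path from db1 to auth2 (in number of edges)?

Distance 0: db1.
Distance 1: api3, auth1, mq1.
Distance 2: cache2, lb2, mq2.
Distance 3: api2, lb1.
Distance 4: auth2 — contains auth2.

4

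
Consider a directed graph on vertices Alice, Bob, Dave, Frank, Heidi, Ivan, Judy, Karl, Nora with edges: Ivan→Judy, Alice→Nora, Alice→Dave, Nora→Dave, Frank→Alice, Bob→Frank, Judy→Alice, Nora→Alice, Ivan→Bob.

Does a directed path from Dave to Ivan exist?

No

Dave has no outgoing edges, so nothing is reachable from it.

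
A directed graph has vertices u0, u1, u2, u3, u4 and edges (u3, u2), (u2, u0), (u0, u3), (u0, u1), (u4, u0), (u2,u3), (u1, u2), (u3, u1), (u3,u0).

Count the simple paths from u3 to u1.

3

u3→u0→u1
u3→u1
u3→u2→u0→u1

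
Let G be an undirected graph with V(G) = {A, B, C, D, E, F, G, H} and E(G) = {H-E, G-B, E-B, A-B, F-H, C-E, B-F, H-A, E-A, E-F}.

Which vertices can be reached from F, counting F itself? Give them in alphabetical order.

A, B, C, E, F, G, H

Start at F.
Its neighbours: B, E, H.
Then their neighbours: A, C, G.
Nothing further is reachable.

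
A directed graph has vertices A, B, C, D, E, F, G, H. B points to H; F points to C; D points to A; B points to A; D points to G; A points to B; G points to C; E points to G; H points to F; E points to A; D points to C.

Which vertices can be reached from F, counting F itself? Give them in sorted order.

Start at F.
Its neighbours: C.
Nothing further is reachable.

C, F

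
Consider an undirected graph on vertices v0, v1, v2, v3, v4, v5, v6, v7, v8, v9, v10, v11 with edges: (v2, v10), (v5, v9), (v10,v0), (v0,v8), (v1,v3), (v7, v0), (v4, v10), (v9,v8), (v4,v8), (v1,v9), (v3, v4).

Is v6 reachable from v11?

v11 has no edges, so nothing is reachable from it.

No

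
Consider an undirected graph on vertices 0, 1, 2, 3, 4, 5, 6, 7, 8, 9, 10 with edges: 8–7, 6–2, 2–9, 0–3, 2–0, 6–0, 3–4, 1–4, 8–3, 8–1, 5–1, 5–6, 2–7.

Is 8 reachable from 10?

10 has no edges, so nothing is reachable from it.

No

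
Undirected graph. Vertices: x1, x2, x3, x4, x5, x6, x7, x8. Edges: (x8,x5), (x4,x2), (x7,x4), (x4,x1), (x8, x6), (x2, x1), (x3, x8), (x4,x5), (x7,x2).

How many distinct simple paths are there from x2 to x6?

3

x2–x1–x4–x5–x8–x6
x2–x4–x5–x8–x6
x2–x7–x4–x5–x8–x6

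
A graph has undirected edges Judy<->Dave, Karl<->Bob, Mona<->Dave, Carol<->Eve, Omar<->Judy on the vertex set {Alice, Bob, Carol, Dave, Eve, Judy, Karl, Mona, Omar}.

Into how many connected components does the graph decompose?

From Alice: component {Alice}.
From Bob: component {Bob, Karl}.
From Carol: component {Carol, Eve}.
From Dave: component {Dave, Judy, Mona, Omar}.
That's 4 components.

4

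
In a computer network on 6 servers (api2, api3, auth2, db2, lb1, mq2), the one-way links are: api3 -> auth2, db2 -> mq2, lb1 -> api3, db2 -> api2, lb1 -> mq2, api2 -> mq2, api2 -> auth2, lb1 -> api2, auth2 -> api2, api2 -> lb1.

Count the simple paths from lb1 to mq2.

lb1→api2→mq2
lb1→api3→auth2→api2→mq2
lb1→mq2

3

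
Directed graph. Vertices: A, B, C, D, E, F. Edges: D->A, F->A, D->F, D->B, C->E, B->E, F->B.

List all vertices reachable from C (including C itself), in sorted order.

C, E

Start at C.
Its neighbours: E.
Nothing further is reachable.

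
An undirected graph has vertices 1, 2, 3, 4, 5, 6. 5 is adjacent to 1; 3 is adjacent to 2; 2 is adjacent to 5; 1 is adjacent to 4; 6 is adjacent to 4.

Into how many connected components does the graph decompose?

1

From 1: component {1, 2, 3, 4, 5, 6}.
That's 1 component.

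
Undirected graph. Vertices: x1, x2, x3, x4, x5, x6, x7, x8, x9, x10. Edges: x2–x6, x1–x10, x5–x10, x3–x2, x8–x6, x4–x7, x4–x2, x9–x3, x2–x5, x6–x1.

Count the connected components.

1

From x1: component {x1, x2, x3, x4, x5, x6, x7, x8, x9, x10}.
That's 1 component.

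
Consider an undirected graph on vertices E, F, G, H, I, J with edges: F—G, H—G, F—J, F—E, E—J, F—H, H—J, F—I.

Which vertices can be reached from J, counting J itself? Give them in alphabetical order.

Start at J.
Its neighbours: E, F, H.
Then their neighbours: G, I.
Every vertex is now reached.

E, F, G, H, I, J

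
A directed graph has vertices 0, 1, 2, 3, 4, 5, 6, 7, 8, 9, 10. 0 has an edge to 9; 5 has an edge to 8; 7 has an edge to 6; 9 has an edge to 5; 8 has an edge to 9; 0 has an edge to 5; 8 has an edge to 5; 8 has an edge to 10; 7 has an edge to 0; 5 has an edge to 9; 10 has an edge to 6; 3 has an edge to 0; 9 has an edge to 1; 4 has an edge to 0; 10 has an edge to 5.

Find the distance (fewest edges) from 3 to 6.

5

Distance 0: 3.
Distance 1: 0.
Distance 2: 5, 9.
Distance 3: 1, 8.
Distance 4: 10.
Distance 5: 6 — contains 6.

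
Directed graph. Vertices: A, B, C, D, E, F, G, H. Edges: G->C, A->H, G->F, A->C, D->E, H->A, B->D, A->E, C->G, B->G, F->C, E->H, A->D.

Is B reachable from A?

Explore from A.
Distance 1: reach C, D, E, H.
Distance 2: reach G.
Distance 3: reach F.
The search from A is exhausted; no directed path reaches B.

No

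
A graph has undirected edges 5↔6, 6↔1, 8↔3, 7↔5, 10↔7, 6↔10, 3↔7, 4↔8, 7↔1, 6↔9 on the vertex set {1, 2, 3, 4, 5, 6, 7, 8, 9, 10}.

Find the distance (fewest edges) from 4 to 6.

5

Distance 0: 4.
Distance 1: 8.
Distance 2: 3.
Distance 3: 7.
Distance 4: 1, 5, 10.
Distance 5: 6 — contains 6.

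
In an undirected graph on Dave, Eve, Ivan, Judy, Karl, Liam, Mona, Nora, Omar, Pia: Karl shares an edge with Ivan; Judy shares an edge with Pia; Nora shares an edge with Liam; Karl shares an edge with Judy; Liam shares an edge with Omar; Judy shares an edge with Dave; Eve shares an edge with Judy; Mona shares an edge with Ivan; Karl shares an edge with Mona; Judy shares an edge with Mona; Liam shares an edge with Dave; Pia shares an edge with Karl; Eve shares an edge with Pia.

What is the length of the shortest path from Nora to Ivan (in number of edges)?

Distance 0: Nora.
Distance 1: Liam.
Distance 2: Dave, Omar.
Distance 3: Judy.
Distance 4: Eve, Karl, Mona, Pia.
Distance 5: Ivan — contains Ivan.

5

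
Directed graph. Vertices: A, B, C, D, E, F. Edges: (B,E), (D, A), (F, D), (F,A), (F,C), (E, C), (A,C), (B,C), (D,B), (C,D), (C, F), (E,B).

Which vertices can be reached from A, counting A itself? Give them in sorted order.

A, B, C, D, E, F

Start at A.
Its neighbours: C.
Then their neighbours: D, F.
Then next layer: B.
Then next layer: E.
Every vertex is now reached.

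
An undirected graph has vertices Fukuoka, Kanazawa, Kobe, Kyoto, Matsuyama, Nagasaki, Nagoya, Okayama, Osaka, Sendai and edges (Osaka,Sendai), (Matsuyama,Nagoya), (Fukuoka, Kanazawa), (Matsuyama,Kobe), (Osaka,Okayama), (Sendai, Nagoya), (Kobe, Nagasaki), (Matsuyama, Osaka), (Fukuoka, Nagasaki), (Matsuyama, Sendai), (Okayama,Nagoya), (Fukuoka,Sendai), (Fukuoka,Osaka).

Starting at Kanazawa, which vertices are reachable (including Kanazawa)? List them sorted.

Start at Kanazawa.
Its neighbours: Fukuoka.
Then their neighbours: Nagasaki, Osaka, Sendai.
Then next layer: Kobe, Matsuyama, Nagoya, Okayama.
Nothing further is reachable.

Fukuoka, Kanazawa, Kobe, Matsuyama, Nagasaki, Nagoya, Okayama, Osaka, Sendai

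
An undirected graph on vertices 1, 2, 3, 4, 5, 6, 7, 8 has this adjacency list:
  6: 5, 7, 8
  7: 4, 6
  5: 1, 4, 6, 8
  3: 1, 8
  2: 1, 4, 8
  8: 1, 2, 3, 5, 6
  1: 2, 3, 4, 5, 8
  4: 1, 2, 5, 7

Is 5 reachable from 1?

Yes

Explore from 1.
Distance 1: reach 2, 3, 4, 5, 8.
Found 5.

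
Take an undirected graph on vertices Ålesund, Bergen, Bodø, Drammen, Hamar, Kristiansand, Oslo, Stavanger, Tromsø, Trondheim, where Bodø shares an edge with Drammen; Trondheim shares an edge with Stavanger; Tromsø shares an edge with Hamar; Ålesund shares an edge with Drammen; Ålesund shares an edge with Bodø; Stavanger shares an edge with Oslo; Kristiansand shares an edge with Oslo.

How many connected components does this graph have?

From Ålesund: component {Ålesund, Bodø, Drammen}.
From Bergen: component {Bergen}.
From Hamar: component {Hamar, Tromsø}.
From Kristiansand: component {Kristiansand, Oslo, Stavanger, Trondheim}.
That's 4 components.

4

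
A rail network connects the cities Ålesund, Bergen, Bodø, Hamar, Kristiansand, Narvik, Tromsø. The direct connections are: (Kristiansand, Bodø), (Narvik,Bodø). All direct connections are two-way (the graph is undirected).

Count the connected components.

5

From Ålesund: component {Ålesund}.
From Bergen: component {Bergen}.
From Bodø: component {Bodø, Kristiansand, Narvik}.
From Hamar: component {Hamar}.
From Tromsø: component {Tromsø}.
That's 5 components.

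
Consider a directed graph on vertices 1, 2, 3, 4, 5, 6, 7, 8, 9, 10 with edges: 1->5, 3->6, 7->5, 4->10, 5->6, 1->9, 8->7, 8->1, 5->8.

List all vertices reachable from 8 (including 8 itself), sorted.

1, 5, 6, 7, 8, 9

Start at 8.
Its neighbours: 1, 7.
Then their neighbours: 5, 9.
Then next layer: 6.
Nothing further is reachable.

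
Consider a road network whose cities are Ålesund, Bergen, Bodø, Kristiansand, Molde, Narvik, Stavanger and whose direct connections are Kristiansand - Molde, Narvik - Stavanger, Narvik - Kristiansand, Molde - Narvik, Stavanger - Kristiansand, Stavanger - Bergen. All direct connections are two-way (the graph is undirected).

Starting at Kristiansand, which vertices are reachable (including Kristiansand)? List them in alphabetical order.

Start at Kristiansand.
Its neighbours: Molde, Narvik, Stavanger.
Then their neighbours: Bergen.
Nothing further is reachable.

Bergen, Kristiansand, Molde, Narvik, Stavanger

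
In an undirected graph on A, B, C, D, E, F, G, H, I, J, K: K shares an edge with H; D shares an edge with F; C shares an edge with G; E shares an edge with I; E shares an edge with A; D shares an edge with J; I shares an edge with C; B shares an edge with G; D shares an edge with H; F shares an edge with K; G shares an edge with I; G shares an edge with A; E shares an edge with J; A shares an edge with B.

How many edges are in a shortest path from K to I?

Distance 0: K.
Distance 1: F, H.
Distance 2: D.
Distance 3: J.
Distance 4: E.
Distance 5: A, I — contains I.

5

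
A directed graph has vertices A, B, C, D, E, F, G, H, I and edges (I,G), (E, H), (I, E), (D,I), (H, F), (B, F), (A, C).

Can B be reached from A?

Explore from A.
Distance 1: reach C.
The search from A is exhausted; no directed path reaches B.

No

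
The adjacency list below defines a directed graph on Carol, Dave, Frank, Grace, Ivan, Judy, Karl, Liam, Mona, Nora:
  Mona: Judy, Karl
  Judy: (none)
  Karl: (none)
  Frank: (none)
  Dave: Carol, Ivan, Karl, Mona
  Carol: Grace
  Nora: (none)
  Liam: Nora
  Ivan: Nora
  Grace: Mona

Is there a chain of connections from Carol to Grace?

Yes

Explore from Carol.
Distance 1: reach Grace.
Found Grace.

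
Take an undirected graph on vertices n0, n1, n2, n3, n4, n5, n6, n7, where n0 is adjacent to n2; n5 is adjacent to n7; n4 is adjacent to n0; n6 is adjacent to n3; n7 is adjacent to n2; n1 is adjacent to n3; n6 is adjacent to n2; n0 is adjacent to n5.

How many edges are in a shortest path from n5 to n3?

4

Distance 0: n5.
Distance 1: n0, n7.
Distance 2: n2, n4.
Distance 3: n6.
Distance 4: n3 — contains n3.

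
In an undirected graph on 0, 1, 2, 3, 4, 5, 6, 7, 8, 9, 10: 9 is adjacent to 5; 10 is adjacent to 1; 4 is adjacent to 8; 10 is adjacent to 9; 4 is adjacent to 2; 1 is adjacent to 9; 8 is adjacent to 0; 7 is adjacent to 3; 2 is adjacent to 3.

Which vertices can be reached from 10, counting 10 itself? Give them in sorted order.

Start at 10.
Its neighbours: 1, 9.
Then their neighbours: 5.
Nothing further is reachable.

1, 5, 9, 10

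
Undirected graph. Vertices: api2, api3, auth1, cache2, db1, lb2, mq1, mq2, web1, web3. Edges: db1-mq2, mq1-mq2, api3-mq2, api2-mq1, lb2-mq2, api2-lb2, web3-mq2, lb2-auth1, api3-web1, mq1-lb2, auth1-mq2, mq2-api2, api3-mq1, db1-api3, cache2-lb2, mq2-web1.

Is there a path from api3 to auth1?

Yes

Explore from api3.
Distance 1: reach db1, mq1, mq2, web1.
Distance 2: reach api2, auth1, lb2, web3.
Found auth1.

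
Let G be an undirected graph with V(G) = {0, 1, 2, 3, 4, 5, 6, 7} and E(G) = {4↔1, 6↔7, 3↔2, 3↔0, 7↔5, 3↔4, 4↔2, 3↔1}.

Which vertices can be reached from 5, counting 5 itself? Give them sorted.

5, 6, 7

Start at 5.
Its neighbours: 7.
Then their neighbours: 6.
Nothing further is reachable.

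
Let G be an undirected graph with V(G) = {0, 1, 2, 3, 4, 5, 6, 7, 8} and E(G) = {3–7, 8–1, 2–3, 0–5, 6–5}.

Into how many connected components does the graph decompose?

4

From 0: component {0, 5, 6}.
From 1: component {1, 8}.
From 2: component {2, 3, 7}.
From 4: component {4}.
That's 4 components.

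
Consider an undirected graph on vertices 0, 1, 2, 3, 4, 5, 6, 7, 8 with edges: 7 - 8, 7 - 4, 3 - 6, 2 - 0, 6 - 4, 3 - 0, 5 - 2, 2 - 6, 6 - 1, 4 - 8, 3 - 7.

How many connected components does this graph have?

1

From 0: component {0, 1, 2, 3, 4, 5, 6, 7, 8}.
That's 1 component.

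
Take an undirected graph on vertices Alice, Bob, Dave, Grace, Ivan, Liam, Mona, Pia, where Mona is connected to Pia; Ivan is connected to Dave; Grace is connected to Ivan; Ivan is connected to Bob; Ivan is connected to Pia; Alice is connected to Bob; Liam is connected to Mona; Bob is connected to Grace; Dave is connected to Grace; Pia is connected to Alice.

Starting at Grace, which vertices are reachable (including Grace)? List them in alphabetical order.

Start at Grace.
Its neighbours: Bob, Dave, Ivan.
Then their neighbours: Alice, Pia.
Then next layer: Mona.
Then next layer: Liam.
Every vertex is now reached.

Alice, Bob, Dave, Grace, Ivan, Liam, Mona, Pia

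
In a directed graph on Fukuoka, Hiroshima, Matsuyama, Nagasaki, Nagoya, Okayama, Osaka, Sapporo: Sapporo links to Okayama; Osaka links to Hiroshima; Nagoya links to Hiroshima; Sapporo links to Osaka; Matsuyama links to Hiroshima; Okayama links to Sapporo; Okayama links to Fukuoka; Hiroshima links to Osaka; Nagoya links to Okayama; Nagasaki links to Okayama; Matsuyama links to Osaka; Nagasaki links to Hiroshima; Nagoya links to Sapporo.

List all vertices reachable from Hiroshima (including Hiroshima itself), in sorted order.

Start at Hiroshima.
Its neighbours: Osaka.
Nothing further is reachable.

Hiroshima, Osaka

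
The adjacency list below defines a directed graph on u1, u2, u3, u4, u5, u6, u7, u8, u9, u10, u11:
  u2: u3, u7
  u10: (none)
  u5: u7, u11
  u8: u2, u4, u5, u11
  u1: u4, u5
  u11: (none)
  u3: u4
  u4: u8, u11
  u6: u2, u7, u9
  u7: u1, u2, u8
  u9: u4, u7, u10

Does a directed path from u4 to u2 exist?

Yes

Explore from u4.
Distance 1: reach u8, u11.
Distance 2: reach u2, u5.
Found u2.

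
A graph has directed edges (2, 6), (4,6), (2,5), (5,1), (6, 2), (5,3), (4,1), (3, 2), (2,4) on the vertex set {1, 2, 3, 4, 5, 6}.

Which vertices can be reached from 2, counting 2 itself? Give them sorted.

1, 2, 3, 4, 5, 6

Start at 2.
Its neighbours: 4, 5, 6.
Then their neighbours: 1, 3.
Every vertex is now reached.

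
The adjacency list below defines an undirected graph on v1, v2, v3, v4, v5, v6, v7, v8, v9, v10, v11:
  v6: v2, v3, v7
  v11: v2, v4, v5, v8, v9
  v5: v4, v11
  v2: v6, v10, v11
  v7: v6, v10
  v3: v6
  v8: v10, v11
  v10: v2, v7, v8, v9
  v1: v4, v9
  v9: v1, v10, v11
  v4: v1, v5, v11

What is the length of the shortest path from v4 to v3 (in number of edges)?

Distance 0: v4.
Distance 1: v1, v5, v11.
Distance 2: v2, v8, v9.
Distance 3: v6, v10.
Distance 4: v3, v7 — contains v3.

4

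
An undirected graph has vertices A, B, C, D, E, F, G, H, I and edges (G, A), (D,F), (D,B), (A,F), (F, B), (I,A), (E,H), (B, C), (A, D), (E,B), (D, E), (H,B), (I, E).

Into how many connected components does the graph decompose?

From A: component {A, B, C, D, E, F, G, H, I}.
That's 1 component.

1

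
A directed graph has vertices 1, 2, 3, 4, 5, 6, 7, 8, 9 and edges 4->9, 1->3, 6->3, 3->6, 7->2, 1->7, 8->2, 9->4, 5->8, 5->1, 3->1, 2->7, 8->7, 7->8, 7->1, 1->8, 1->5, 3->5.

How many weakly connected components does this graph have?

2

From 1: component {1, 2, 3, 5, 6, 7, 8}.
From 4: component {4, 9}.
That's 2 components.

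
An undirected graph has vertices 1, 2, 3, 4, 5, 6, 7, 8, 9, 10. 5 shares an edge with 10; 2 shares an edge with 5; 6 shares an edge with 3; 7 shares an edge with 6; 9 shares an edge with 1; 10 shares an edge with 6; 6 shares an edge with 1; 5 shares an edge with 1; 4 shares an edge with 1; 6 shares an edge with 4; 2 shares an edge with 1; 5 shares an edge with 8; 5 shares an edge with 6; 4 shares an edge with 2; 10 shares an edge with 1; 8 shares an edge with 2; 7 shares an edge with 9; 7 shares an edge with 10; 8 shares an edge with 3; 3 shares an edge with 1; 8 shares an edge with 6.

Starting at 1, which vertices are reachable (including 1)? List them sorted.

Start at 1.
Its neighbours: 2, 3, 4, 5, 6, 9, 10.
Then their neighbours: 7, 8.
Every vertex is now reached.

1, 2, 3, 4, 5, 6, 7, 8, 9, 10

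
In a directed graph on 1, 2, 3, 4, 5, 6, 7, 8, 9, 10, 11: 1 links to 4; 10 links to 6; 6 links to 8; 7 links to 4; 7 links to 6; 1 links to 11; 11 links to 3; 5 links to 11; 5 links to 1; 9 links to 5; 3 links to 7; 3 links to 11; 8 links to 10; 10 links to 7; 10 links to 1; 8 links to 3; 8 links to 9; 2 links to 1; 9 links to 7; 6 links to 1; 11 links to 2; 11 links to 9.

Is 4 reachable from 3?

Yes

Explore from 3.
Distance 1: reach 7, 11.
Distance 2: reach 2, 4, 6, 9.
Found 4.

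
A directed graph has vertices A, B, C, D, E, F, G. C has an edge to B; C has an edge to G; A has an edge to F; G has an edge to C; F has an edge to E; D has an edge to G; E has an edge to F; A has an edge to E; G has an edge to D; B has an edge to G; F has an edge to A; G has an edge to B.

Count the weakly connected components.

2

From A: component {A, E, F}.
From B: component {B, C, D, G}.
That's 2 components.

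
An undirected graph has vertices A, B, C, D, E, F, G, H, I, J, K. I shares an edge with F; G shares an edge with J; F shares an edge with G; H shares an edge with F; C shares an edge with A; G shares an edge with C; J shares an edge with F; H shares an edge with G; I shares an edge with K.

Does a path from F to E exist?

No

Explore from F.
Distance 1: reach G, H, I, J.
Distance 2: reach C, K.
Distance 3: reach A.
The search is exhausted without reaching E; it lies in a different component.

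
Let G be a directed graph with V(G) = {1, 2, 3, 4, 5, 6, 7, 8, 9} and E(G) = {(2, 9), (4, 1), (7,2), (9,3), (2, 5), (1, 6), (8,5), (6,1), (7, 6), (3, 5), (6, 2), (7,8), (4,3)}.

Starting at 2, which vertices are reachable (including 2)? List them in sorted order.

Start at 2.
Its neighbours: 5, 9.
Then their neighbours: 3.
Nothing further is reachable.

2, 3, 5, 9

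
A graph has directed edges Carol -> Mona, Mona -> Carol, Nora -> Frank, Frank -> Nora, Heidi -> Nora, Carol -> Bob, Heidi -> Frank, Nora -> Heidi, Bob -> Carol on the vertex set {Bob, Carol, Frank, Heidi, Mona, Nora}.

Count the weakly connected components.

From Bob: component {Bob, Carol, Mona}.
From Frank: component {Frank, Heidi, Nora}.
That's 2 components.

2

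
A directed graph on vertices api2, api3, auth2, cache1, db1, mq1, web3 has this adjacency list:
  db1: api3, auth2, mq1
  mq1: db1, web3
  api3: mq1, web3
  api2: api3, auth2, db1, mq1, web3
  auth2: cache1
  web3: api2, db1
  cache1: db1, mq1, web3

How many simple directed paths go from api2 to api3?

api2→api3
api2→auth2→cache1→db1→api3
api2→auth2→cache1→mq1→db1→api3
api2→auth2→cache1→mq1→web3→db1→api3
api2→auth2→cache1→web3→db1→api3
api2→db1→api3
api2→mq1→db1→api3
api2→mq1→web3→db1→api3
api2→web3→db1→api3

9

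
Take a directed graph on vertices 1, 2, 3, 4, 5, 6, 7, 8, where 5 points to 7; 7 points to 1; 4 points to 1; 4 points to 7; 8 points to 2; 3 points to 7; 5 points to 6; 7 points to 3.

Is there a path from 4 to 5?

No

Explore from 4.
Distance 1: reach 1, 7.
Distance 2: reach 3.
The search from 4 is exhausted; no directed path reaches 5.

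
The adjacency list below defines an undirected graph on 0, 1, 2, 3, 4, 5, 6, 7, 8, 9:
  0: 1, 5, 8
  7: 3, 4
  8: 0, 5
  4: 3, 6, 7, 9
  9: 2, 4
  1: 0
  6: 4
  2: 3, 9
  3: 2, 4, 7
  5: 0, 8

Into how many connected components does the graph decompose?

2

From 0: component {0, 1, 5, 8}.
From 2: component {2, 3, 4, 6, 7, 9}.
That's 2 components.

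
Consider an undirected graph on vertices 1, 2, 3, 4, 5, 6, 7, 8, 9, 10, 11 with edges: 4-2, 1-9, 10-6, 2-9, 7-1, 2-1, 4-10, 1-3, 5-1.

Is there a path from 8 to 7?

No

8 has no edges, so nothing is reachable from it.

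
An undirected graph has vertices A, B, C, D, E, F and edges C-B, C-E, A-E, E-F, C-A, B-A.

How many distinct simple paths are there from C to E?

3

C–A–E
C–B–A–E
C–E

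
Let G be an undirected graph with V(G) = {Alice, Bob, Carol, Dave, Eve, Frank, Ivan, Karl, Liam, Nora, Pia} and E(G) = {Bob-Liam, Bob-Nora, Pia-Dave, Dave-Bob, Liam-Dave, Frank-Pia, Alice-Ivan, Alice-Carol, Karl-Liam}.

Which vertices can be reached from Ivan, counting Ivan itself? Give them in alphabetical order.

Alice, Carol, Ivan

Start at Ivan.
Its neighbours: Alice.
Then their neighbours: Carol.
Nothing further is reachable.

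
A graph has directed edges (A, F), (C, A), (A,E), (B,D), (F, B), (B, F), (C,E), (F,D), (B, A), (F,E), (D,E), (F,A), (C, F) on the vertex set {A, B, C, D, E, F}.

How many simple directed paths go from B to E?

7

B→A→E
B→A→F→D→E
B→A→F→E
B→D→E
B→F→A→E
B→F→D→E
B→F→E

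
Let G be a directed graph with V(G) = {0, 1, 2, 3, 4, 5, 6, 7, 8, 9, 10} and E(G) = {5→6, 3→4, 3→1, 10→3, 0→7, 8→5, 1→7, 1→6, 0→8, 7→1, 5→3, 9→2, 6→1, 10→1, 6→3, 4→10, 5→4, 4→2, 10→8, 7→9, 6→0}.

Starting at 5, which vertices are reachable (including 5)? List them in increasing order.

Start at 5.
Its neighbours: 3, 4, 6.
Then their neighbours: 0, 1, 2, 10.
Then next layer: 7, 8.
Then next layer: 9.
Every vertex is now reached.

0, 1, 2, 3, 4, 5, 6, 7, 8, 9, 10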